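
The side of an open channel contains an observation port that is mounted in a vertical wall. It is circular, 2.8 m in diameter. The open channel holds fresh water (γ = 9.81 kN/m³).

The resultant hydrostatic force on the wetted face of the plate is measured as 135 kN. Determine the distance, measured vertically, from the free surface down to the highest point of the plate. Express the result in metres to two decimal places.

d_top ≈ 0.83 m

γ = 9.81 kN/m³.
A = π(1.4)² = 6.15752 m².
From F = γ·h_c·A, the centroid depth is h_c = 135/(9.81 × 6.15752) = 2.2349 m.
The centroid is at the centre, 1.4 m below the top of the plate, so the highest point sits at h_top = 2.2349 − 1.4 = 0.8349 m below the surface.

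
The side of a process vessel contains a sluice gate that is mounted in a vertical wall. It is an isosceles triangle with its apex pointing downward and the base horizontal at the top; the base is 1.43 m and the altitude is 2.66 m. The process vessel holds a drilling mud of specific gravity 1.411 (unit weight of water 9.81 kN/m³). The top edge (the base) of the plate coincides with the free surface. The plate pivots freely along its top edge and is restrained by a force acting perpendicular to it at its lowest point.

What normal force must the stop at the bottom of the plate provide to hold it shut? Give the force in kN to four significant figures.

γ = 1.411 × 9.81 = 13.84191 kN/m³.
With the apex down, the centroid sits h/3 = 2.66/3 = 0.886667 m below the base (the top edge), so the centroid depth is h_c = 0.886667 m.
A = ½ × 1.43 × 2.66 = 1.9019 m².
Resultant F = γ·h_c·A = 13.84191 × 0.886667 × 1.9019 = 23.3423 kN.
I_c = b·h³/36 = 1.43 × 2.66³/36 = 0.747616 m⁴.
Centre of pressure: y_p = y_c + I_c/(y_c·A) = 0.886667 + 0.747616/(0.886667 × 1.9019) = 0.886667 + 0.443333 = 1.33 m along the plane.
The resultant acts 0.886667 + 0.443333 = 1.33 m (along the plate) below the hinge at the top edge, so the moment about the hinge is M = F × 1.33 = 23.3423 × 1.33 = 31.0453 kN·m.
A normal force at the bottom, 2.66 m from the hinge, must supply this moment: P = 31.0453/2.66 = 11.6712 kN.

P ≈ 11.67 kN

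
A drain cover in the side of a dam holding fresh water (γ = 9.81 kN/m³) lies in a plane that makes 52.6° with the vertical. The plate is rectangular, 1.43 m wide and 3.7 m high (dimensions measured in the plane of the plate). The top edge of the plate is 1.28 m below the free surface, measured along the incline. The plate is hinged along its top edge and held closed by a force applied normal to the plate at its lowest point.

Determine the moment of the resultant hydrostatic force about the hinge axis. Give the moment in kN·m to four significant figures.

M ≈ 218.5 kN·m

γ = 9.81 kN/m³.
The plate makes 52.6° with the vertical, i.e. θ = 90° − 52.6° = 37.4° to the horizontal. Measuring y along the incline from the free-surface line, vertical depth h = y·sinθ with sinθ = 0.607376.
The centroid lies 3.7/2 = 1.85 m below the top edge, so y_c = 1.28 + 1.85 = 3.13 m and h_c = 3.13 × 0.607376 = 1.90109 m.
A = 1.43 × 3.7 = 5.291 m².
Resultant F = γ·h_c·A = 9.81 × 1.90109 × 5.291 = 98.6755 kN.
I_c = b·h³/12 = 1.43 × 3.7³/12 = 6.03615 m⁴.
Centre of pressure: y_p = y_c + I_c/(y_c·A) = 3.13 + 6.03615/(3.13 × 5.291) = 3.13 + 0.364484 = 3.49448 m along the plane.
The resultant acts 1.85 + 0.364484 = 2.21448 m (along the plate) below the hinge at the top edge, so the moment about the hinge is M = F × 2.21448 = 98.6755 × 2.21448 = 218.515 kN·m.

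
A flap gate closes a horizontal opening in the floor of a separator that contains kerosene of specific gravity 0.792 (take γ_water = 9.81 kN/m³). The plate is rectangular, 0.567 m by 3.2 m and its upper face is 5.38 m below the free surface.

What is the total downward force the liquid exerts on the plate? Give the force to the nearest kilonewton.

F ≈ 76 kN

γ = 0.792 × 9.81 = 7.76952 kN/m³.
The plate is horizontal, so pressure is uniform at p = γ·h = 7.76952 × 5.38 = 41.8 kN/m².
A = 0.567 × 3.2 = 1.8144 m².
F = p·A = 41.8 × 1.8144 = 75.8419 kN.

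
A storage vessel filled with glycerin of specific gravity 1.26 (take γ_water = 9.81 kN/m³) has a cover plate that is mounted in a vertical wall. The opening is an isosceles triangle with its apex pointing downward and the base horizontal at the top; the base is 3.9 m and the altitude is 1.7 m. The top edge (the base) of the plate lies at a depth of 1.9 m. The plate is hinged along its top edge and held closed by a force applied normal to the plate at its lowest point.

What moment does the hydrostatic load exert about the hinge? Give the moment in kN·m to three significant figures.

M ≈ 63.9 kN·m

γ = 1.26 × 9.81 = 12.3606 kN/m³.
With the apex down, the centroid sits h/3 = 1.7/3 = 0.566667 m below the base (the top edge), so the centroid depth is h_c = 1.9 + 0.566667 = 2.46667 m.
A = ½ × 3.9 × 1.7 = 3.315 m².
Resultant F = γ·h_c·A = 12.3606 × 2.46667 × 3.315 = 101.073 kN.
I_c = b·h³/36 = 3.9 × 1.7³/36 = 0.532242 m⁴.
Centre of pressure: y_p = y_c + I_c/(y_c·A) = 2.46667 + 0.532242/(2.46667 × 3.315) = 2.46667 + 0.06509 = 2.53176 m along the plane.
The resultant acts 0.566667 + 0.06509 = 0.631757 m (along the plate) below the hinge at the top edge, so the moment about the hinge is M = F × 0.631757 = 101.073 × 0.631757 = 63.8536 kN·m.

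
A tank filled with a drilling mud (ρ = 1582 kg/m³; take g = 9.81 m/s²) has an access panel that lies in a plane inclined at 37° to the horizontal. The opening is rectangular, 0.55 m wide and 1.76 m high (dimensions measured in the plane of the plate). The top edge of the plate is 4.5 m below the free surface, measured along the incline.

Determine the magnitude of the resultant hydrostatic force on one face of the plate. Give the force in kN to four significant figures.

γ = ρg = 1582 × 9.81 / 1000 = 15.51942 kN/m³.
Let θ = 37° be the plate's angle to the horizontal; measure y along the incline from where the plane meets the free surface. Vertical depth h = y·sinθ with sinθ = 0.601815.
The centroid lies 1.76/2 = 0.88 m below the top edge, so y_c = 4.5 + 0.88 = 5.38 m and h_c = 5.38 × 0.601815 = 3.23776 m.
A = 0.55 × 1.76 = 0.968 m².
Resultant F = γ·h_c·A = 15.51942 × 3.23776 × 0.968 = 48.6402 kN.

F ≈ 48.64 kN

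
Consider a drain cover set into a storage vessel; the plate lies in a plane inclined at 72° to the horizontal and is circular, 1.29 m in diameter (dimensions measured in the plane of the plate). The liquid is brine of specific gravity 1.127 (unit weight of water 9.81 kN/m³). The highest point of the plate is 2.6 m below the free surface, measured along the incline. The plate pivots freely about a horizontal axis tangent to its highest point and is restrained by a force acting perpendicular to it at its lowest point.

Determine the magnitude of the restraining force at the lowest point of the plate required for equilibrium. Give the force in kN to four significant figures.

P ≈ 23.41 kN

γ = 1.127 × 9.81 = 11.05587 kN/m³.
Let θ = 72° be the plate's angle to the horizontal; measure y along the incline from where the plane meets the free surface. Vertical depth h = y·sinθ with sinθ = 0.951057.
The centroid is at the centre, 0.645 m below the top of the plate, so y_c = 2.6 + 0.645 = 3.245 m and h_c = 3.245 × 0.951057 = 3.08618 m.
A = π(0.645)² = 1.30698 m².
Resultant F = γ·h_c·A = 11.05587 × 3.08618 × 1.30698 = 44.5947 kN.
I_c = πr⁴/4 = π × 0.645⁴/4 = 0.135934 m⁴.
Centre of pressure: y_p = y_c + I_c/(y_c·A) = 3.245 + 0.135934/(3.245 × 1.30698) = 3.245 + 0.0320512 = 3.27705 m along the plane.
The resultant acts 0.645 + 0.0320512 = 0.677051 m (along the plate) below the hinge at the top edge, so the moment about the hinge is M = F × 0.677051 = 44.5947 × 0.677051 = 30.1929 kN·m.
A normal force at the bottom, 1.29 m from the hinge, must supply this moment: P = 30.1929/1.29 = 23.4053 kN.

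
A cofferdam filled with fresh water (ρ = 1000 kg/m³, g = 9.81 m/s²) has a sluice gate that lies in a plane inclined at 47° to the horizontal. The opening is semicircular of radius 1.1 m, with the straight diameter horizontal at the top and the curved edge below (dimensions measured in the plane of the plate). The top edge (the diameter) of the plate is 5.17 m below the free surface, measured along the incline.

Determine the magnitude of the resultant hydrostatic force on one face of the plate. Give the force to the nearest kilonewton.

γ = ρg = 1000 × 9.81 = 9810 N/m³ = 9.81 kN/m³.
Let θ = 47° be the plate's angle to the horizontal; measure y along the incline from where the plane meets the free surface. Vertical depth h = y·sinθ with sinθ = 0.731354.
The centroid of a semicircle lies 4r/(3π) = 0.466854 m from the diameter, here below the top edge, so y_c = 5.17 + 0.466854 = 5.63685 m and h_c = 5.63685 × 0.731354 = 4.12253 m.
A = πr²/2 = π × 1.1²/2 = 1.90066 m².
Resultant F = γ·h_c·A = 9.81 × 4.12253 × 1.90066 = 76.8665 kN.

F ≈ 77 kN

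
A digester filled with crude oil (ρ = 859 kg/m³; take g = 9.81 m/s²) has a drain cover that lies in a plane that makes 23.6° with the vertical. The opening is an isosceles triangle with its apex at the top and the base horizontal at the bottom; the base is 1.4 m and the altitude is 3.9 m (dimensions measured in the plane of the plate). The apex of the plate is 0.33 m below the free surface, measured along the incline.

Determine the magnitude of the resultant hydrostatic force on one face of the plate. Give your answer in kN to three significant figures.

γ = ρg = 859 × 9.81 / 1000 = 8.42679 kN/m³.
The plate makes 23.6° with the vertical, i.e. θ = 90° − 23.6° = 66.4° to the horizontal. Measuring y along the incline from the free-surface line, vertical depth h = y·sinθ with sinθ = 0.916363.
With the apex up, the centroid sits 2h/3 = 2 × 3.9/3 = 2.6 m below the apex, so y_c = 0.33 + 2.6 = 2.93 m and h_c = 2.93 × 0.916363 = 2.68494 m.
A = ½ × 1.4 × 3.9 = 2.73 m².
Resultant F = γ·h_c·A = 8.42679 × 2.68494 × 2.73 = 61.7674 kN.

F ≈ 61.8 kN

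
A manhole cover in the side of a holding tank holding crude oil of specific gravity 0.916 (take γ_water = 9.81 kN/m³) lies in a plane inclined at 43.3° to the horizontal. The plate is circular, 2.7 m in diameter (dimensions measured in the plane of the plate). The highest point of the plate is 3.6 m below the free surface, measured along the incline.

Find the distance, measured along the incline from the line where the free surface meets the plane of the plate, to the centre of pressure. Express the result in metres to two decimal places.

γ = 0.916 × 9.81 = 8.98596 kN/m³.
Let θ = 43.3° be the plate's angle to the horizontal; measure y along the incline from where the plane meets the free surface. Vertical depth h = y·sinθ with sinθ = 0.685818.
The centroid is at the centre, 1.35 m below the top of the plate, so y_c = 3.6 + 1.35 = 4.95 m and h_c = 4.95 × 0.685818 = 3.3948 m.
A = π(1.35)² = 5.72555 m².
Resultant F = γ·h_c·A = 8.98596 × 3.3948 × 5.72555 = 174.661 kN.
I_c = πr⁴/4 = π × 1.35⁴/4 = 2.6087 m⁴.
Centre of pressure: y_p = y_c + I_c/(y_c·A) = 4.95 + 2.6087/(4.95 × 5.72555) = 4.95 + 0.0920453 = 5.04205 m along the plane.

y_p = 5.04 m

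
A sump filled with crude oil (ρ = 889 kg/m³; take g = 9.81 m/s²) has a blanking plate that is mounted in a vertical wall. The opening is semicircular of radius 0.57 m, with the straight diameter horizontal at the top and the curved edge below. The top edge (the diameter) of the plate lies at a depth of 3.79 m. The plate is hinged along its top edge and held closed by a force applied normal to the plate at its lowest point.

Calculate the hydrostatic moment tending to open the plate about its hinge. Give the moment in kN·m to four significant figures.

γ = ρg = 889 × 9.81 / 1000 = 8.72109 kN/m³.
The centroid of a semicircle lies 4r/(3π) = 0.241916 m from the diameter, here below the top edge, so the centroid depth is h_c = 3.79 + 0.241916 = 4.03192 m.
A = πr²/2 = π × 0.57²/2 = 0.510352 m².
Resultant F = γ·h_c·A = 8.72109 × 4.03192 × 0.510352 = 17.9454 kN.
I_c = (π/8 − 8/(9π))·r⁴ = 0.109757 × 0.57⁴ = 0.011586 m⁴.
Centre of pressure: y_p = y_c + I_c/(y_c·A) = 4.03192 + 0.011586/(4.03192 × 0.510352) = 4.03192 + 0.00563056 = 4.03755 m along the plane.
The resultant acts 0.241916 + 0.00563056 = 0.247547 m (along the plate) below the hinge at the top edge, so the moment about the hinge is M = F × 0.247547 = 17.9454 × 0.247547 = 4.44233 kN·m.

M ≈ 4.442 kN·m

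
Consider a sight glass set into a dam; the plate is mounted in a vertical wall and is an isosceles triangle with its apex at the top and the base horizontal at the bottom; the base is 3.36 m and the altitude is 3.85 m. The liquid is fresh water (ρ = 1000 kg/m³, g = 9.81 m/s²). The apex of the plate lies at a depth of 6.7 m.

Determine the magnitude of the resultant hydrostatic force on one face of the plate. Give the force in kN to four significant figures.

γ = ρg = 1000 × 9.81 = 9810 N/m³ = 9.81 kN/m³.
With the apex up, the centroid sits 2h/3 = 2 × 3.85/3 = 2.56667 m below the apex, so the centroid depth is h_c = 6.7 + 2.56667 = 9.26667 m.
A = ½ × 3.36 × 3.85 = 6.468 m².
Resultant F = γ·h_c·A = 9.81 × 9.26667 × 6.468 = 587.98 kN.

F ≈ 588.0 kN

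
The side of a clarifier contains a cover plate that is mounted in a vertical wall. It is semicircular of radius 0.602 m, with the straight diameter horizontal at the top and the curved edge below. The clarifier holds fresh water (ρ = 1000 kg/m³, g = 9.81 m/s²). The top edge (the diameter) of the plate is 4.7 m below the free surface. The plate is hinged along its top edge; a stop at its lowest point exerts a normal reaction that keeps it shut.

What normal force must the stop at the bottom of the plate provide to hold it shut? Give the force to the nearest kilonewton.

P ≈ 12 kN

γ = ρg = 1000 × 9.81 = 9810 N/m³ = 9.81 kN/m³.
The centroid of a semicircle lies 4r/(3π) = 0.255497 m from the diameter, here below the top edge, so the centroid depth is h_c = 4.7 + 0.255497 = 4.9555 m.
A = πr²/2 = π × 0.602²/2 = 0.569263 m².
Resultant F = γ·h_c·A = 9.81 × 4.9555 × 0.569263 = 27.6738 kN.
I_c = (π/8 − 8/(9π))·r⁴ = 0.109757 × 0.602⁴ = 0.0144151 m⁴.
Centre of pressure: y_p = y_c + I_c/(y_c·A) = 4.9555 + 0.0144151/(4.9555 × 0.569263) = 4.9555 + 0.00510996 = 4.96061 m along the plane.
The resultant acts 0.255497 + 0.00510996 = 0.260607 m (along the plate) below the hinge at the top edge, so the moment about the hinge is M = F × 0.260607 = 27.6738 × 0.260607 = 7.21199 kN·m.
A normal force at the bottom, 0.602 m from the hinge, must supply this moment: P = 7.21199/0.602 = 11.98 kN.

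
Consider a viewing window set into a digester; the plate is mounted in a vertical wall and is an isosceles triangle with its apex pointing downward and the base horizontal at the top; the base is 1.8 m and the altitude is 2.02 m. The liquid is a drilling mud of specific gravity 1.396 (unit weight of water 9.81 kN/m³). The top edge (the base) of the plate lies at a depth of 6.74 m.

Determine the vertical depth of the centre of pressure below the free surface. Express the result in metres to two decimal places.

γ = 1.396 × 9.81 = 13.69476 kN/m³.
With the apex down, the centroid sits h/3 = 2.02/3 = 0.673333 m below the base (the top edge), so the centroid depth is h_c = 6.74 + 0.673333 = 7.41333 m.
A = ½ × 1.8 × 2.02 = 1.818 m².
Resultant F = γ·h_c·A = 13.69476 × 7.41333 × 1.818 = 184.57 kN.
I_c = b·h³/36 = 1.8 × 2.02³/36 = 0.41212 m⁴.
Centre of pressure: y_p = y_c + I_c/(y_c·A) = 7.41333 + 0.41212/(7.41333 × 1.818) = 7.41333 + 0.0305785 = 7.44391 m along the plane.

h_p = 7.44 m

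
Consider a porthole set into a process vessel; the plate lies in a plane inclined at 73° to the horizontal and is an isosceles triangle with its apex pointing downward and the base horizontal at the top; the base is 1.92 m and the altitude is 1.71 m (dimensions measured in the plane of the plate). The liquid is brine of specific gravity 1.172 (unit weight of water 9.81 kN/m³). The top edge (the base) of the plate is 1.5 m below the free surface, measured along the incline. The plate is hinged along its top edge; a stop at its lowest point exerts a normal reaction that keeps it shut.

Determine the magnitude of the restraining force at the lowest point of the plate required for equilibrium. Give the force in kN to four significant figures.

P ≈ 14.17 kN

γ = 1.172 × 9.81 = 11.49732 kN/m³.
Let θ = 73° be the plate's angle to the horizontal; measure y along the incline from where the plane meets the free surface. Vertical depth h = y·sinθ with sinθ = 0.956305.
With the apex down, the centroid sits h/3 = 1.71/3 = 0.57 m below the base (the top edge), so y_c = 1.5 + 0.57 = 2.07 m and h_c = 2.07 × 0.956305 = 1.97955 m.
A = ½ × 1.92 × 1.71 = 1.6416 m².
Resultant F = γ·h_c·A = 11.49732 × 1.97955 × 1.6416 = 37.362 kN.
I_c = b·h³/36 = 1.92 × 1.71³/36 = 0.266678 m⁴.
Centre of pressure: y_p = y_c + I_c/(y_c·A) = 2.07 + 0.266678/(2.07 × 1.6416) = 2.07 + 0.0784783 = 2.14848 m along the plane.
The resultant acts 0.57 + 0.0784783 = 0.648478 m (along the plate) below the hinge at the top edge, so the moment about the hinge is M = F × 0.648478 = 37.362 × 0.648478 = 24.2284 kN·m.
A normal force at the bottom, 1.71 m from the hinge, must supply this moment: P = 24.2284/1.71 = 14.1687 kN.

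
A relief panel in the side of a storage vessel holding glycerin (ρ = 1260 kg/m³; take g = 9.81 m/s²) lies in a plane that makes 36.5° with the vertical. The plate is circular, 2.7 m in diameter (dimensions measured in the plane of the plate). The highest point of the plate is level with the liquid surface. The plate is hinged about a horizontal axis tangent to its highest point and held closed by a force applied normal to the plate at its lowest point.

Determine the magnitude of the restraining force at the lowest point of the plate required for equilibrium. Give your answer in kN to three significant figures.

γ = ρg = 1260 × 9.81 / 1000 = 12.3606 kN/m³.
The plate makes 36.5° with the vertical, i.e. θ = 90° − 36.5° = 53.5° to the horizontal. Measuring y along the incline from the free-surface line, vertical depth h = y·sinθ with sinθ = 0.803857.
The centroid is at the centre, 1.35 m below the top of the plate, so y_c = 1.35 m and h_c = 1.35 × 0.803857 = 1.08521 m.
A = π(1.35)² = 5.72555 m².
Resultant F = γ·h_c·A = 12.3606 × 1.08521 × 5.72555 = 76.8017 kN.
I_c = πr⁴/4 = π × 1.35⁴/4 = 2.6087 m⁴.
Centre of pressure: y_p = y_c + I_c/(y_c·A) = 1.35 + 2.6087/(1.35 × 5.72555) = 1.35 + 0.3375 = 1.6875 m along the plane.
The resultant acts 1.35 + 0.3375 = 1.6875 m (along the plate) below the hinge at the top edge, so the moment about the hinge is M = F × 1.6875 = 76.8017 × 1.6875 = 129.603 kN·m.
A normal force at the bottom, 2.7 m from the hinge, must supply this moment: P = 129.603/2.7 = 48.0011 kN.

P ≈ 48.0 kN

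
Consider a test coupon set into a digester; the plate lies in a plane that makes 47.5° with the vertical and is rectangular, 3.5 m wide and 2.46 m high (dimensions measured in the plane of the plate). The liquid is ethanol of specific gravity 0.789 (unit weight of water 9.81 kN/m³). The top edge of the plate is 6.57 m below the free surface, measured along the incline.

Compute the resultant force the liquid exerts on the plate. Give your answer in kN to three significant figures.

F ≈ 351 kN

γ = 0.789 × 9.81 = 7.74009 kN/m³.
The plate makes 47.5° with the vertical, i.e. θ = 90° − 47.5° = 42.5° to the horizontal. Measuring y along the incline from the free-surface line, vertical depth h = y·sinθ with sinθ = 0.675590.
The centroid lies 2.46/2 = 1.23 m below the top edge, so y_c = 6.57 + 1.23 = 7.8 m and h_c = 7.8 × 0.675590 = 5.2696 m.
A = 3.5 × 2.46 = 8.61 m².
Resultant F = γ·h_c·A = 7.74009 × 5.2696 × 8.61 = 351.178 kN.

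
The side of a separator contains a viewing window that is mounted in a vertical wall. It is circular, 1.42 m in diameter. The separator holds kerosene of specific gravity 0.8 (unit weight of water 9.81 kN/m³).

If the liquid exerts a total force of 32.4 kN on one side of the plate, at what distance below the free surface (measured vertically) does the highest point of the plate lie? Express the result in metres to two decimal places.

γ = 0.8 × 9.81 = 7.848 kN/m³.
A = π(0.71)² = 1.58368 m².
From F = γ·h_c·A, the centroid depth is h_c = 32.4/(7.848 × 1.58368) = 2.60687 m.
The centroid is at the centre, 0.71 m below the top of the plate, so the highest point sits at h_top = 2.60687 − 0.71 = 1.89687 m below the surface.

d_top ≈ 1.90 m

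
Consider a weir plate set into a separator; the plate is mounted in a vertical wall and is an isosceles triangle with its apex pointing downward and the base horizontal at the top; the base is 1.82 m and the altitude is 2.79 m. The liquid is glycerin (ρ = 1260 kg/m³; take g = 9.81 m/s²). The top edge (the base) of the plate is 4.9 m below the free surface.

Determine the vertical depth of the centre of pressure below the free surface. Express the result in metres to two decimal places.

γ = ρg = 1260 × 9.81 / 1000 = 12.3606 kN/m³.
With the apex down, the centroid sits h/3 = 2.79/3 = 0.93 m below the base (the top edge), so the centroid depth is h_c = 4.9 + 0.93 = 5.83 m.
A = ½ × 1.82 × 2.79 = 2.5389 m².
Resultant F = γ·h_c·A = 12.3606 × 5.83 × 2.5389 = 182.959 kN.
I_c = b·h³/36 = 1.82 × 2.79³/36 = 1.09795 m⁴.
Centre of pressure: y_p = y_c + I_c/(y_c·A) = 5.83 + 1.09795/(5.83 × 2.5389) = 5.83 + 0.0741769 = 5.90418 m along the plane.

h_p = 5.90 m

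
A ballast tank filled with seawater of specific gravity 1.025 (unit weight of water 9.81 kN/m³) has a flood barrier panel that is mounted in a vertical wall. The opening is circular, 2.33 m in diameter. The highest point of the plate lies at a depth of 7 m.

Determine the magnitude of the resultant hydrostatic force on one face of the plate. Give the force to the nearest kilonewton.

F ≈ 350 kN

γ = 1.025 × 9.81 = 10.05525 kN/m³.
The centroid is at the centre, 1.165 m below the top of the plate, so the centroid depth is h_c = 7 + 1.165 = 8.165 m.
A = π(1.165)² = 4.26385 m².
Resultant F = γ·h_c·A = 10.05525 × 8.165 × 4.26385 = 350.067 kN.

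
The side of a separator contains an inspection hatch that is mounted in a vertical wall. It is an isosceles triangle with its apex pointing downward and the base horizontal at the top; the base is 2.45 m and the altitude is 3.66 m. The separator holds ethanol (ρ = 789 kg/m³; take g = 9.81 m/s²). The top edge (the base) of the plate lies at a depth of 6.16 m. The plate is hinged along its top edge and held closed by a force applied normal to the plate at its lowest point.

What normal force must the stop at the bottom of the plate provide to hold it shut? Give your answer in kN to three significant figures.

P ≈ 92.4 kN

γ = ρg = 789 × 9.81 / 1000 = 7.74009 kN/m³.
With the apex down, the centroid sits h/3 = 3.66/3 = 1.22 m below the base (the top edge), so the centroid depth is h_c = 6.16 + 1.22 = 7.38 m.
A = ½ × 2.45 × 3.66 = 4.4835 m².
Resultant F = γ·h_c·A = 7.74009 × 7.38 × 4.4835 = 256.106 kN.
I_c = b·h³/36 = 2.45 × 3.66³/36 = 3.33662 m⁴.
Centre of pressure: y_p = y_c + I_c/(y_c·A) = 7.38 + 3.33662/(7.38 × 4.4835) = 7.38 + 0.10084 = 7.48084 m along the plane.
The resultant acts 1.22 + 0.10084 = 1.32084 m (along the plate) below the hinge at the top edge, so the moment about the hinge is M = F × 1.32084 = 256.106 × 1.32084 = 338.275 kN·m.
A normal force at the bottom, 3.66 m from the hinge, must supply this moment: P = 338.275/3.66 = 92.4249 kN.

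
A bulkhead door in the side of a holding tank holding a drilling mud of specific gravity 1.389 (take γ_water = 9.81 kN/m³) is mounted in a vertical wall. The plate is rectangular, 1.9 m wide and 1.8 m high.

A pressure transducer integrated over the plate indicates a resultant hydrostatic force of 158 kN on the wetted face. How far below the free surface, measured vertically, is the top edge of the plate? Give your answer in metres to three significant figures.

γ = 1.389 × 9.81 = 13.62609 kN/m³.
A = 1.9 × 1.8 = 3.42 m².
From F = γ·h_c·A, the centroid depth is h_c = 158/(13.62609 × 3.42) = 3.39047 m.
The centroid lies 1.8/2 = 0.9 m below the top edge, so the top edge sits at h_top = 3.39047 − 0.9 = 2.49047 m below the surface.

d_top ≈ 2.49 m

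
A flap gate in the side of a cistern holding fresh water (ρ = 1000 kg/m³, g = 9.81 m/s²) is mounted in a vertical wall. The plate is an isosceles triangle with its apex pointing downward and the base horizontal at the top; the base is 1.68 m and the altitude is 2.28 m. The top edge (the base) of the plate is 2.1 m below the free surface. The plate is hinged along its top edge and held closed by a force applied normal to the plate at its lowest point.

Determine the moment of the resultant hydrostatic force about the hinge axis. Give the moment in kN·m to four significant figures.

γ = ρg = 1000 × 9.81 = 9810 N/m³ = 9.81 kN/m³.
With the apex down, the centroid sits h/3 = 2.28/3 = 0.76 m below the base (the top edge), so the centroid depth is h_c = 2.1 + 0.76 = 2.86 m.
A = ½ × 1.68 × 2.28 = 1.9152 m².
Resultant F = γ·h_c·A = 9.81 × 2.86 × 1.9152 = 53.734 kN.
I_c = b·h³/36 = 1.68 × 2.28³/36 = 0.55311 m⁴.
Centre of pressure: y_p = y_c + I_c/(y_c·A) = 2.86 + 0.55311/(2.86 × 1.9152) = 2.86 + 0.100979 = 2.96098 m along the plane.
The resultant acts 0.76 + 0.100979 = 0.860979 m (along the plate) below the hinge at the top edge, so the moment about the hinge is M = F × 0.860979 = 53.734 × 0.860979 = 46.2638 kN·m.

M ≈ 46.26 kN·m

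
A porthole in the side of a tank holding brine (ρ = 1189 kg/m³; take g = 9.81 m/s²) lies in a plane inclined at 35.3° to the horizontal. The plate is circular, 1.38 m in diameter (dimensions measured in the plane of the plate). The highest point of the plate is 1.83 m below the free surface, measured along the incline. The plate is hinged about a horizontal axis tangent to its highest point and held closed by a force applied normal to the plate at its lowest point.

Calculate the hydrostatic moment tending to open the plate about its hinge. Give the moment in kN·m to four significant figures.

γ = ρg = 1189 × 9.81 / 1000 = 11.66409 kN/m³.
Let θ = 35.3° be the plate's angle to the horizontal; measure y along the incline from where the plane meets the free surface. Vertical depth h = y·sinθ with sinθ = 0.577858.
The centroid is at the centre, 0.69 m below the top of the plate, so y_c = 1.83 + 0.69 = 2.52 m and h_c = 2.52 × 0.577858 = 1.4562 m.
A = π(0.69)² = 1.49571 m².
Resultant F = γ·h_c·A = 11.66409 × 1.4562 × 1.49571 = 25.405 kN.
I_c = πr⁴/4 = π × 0.69⁴/4 = 0.178027 m⁴.
Centre of pressure: y_p = y_c + I_c/(y_c·A) = 2.52 + 0.178027/(2.52 × 1.49571) = 2.52 + 0.0472322 = 2.56723 m along the plane.
The resultant acts 0.69 + 0.0472322 = 0.737232 m (along the plate) below the hinge at the top edge, so the moment about the hinge is M = F × 0.737232 = 25.405 × 0.737232 = 18.7294 kN·m.

M ≈ 18.73 kN·m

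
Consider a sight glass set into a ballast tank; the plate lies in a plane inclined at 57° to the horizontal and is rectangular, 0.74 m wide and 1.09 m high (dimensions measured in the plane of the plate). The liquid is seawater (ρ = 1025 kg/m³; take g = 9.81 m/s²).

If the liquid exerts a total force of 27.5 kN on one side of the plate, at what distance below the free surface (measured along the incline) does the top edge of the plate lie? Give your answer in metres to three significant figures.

γ = ρg = 1025 × 9.81 / 1000 = 10.05525 kN/m³.
A = 0.74 × 1.09 = 0.8066 m².
From F = γ·h_c·A, the centroid depth is h_c = 27.5/(10.05525 × 0.8066) = 3.39064 m.
Let θ = 57° be the plate's angle to the horizontal; measure y along the incline from where the plane meets the free surface. Vertical depth h = y·sinθ with sinθ = 0.838671.
Along the incline, y_c = h_c/sinθ = 3.39064/0.838671 = 4.04287 m.
The centroid lies 1.09/2 = 0.545 m below the top edge, so the top edge sits at y_top = 4.04287 − 0.545 = 3.49787 m along the incline.

y_top ≈ 3.50 m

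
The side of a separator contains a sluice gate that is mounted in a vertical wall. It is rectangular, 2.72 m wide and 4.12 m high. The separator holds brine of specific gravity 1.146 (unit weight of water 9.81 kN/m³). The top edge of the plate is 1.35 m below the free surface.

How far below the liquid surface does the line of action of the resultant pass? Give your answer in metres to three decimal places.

h_p = 3.825 m

γ = 1.146 × 9.81 = 11.24226 kN/m³.
The centroid lies 4.12/2 = 2.06 m below the top edge, so the centroid depth is h_c = 1.35 + 2.06 = 3.41 m.
A = 2.72 × 4.12 = 11.2064 m².
Resultant F = γ·h_c·A = 11.24226 × 3.41 × 11.2064 = 429.61 kN.
I_c = b·h³/12 = 2.72 × 4.12³/12 = 15.8518 m⁴.
Centre of pressure: y_p = y_c + I_c/(y_c·A) = 3.41 + 15.8518/(3.41 × 11.2064) = 3.41 + 0.414818 = 3.82482 m along the plane.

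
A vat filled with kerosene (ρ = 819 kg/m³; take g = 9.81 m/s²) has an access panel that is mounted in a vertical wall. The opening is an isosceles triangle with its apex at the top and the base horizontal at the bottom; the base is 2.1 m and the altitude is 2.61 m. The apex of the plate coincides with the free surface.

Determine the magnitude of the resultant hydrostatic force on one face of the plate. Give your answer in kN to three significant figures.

γ = ρg = 819 × 9.81 / 1000 = 8.03439 kN/m³.
With the apex up, the centroid sits 2h/3 = 2 × 2.61/3 = 1.74 m below the apex, so the centroid depth is h_c = 1.74 m.
A = ½ × 2.1 × 2.61 = 2.7405 m².
Resultant F = γ·h_c·A = 8.03439 × 1.74 × 2.7405 = 38.3117 kN.

F ≈ 38.3 kN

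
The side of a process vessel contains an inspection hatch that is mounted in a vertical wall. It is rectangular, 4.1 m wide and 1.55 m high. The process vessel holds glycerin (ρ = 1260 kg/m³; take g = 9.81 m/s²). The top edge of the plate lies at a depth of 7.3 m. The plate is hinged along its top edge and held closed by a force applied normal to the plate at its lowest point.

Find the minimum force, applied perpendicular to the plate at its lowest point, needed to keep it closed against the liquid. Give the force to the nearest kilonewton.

γ = ρg = 1260 × 9.81 / 1000 = 12.3606 kN/m³.
The centroid lies 1.55/2 = 0.775 m below the top edge, so the centroid depth is h_c = 7.3 + 0.775 = 8.075 m.
A = 4.1 × 1.55 = 6.355 m².
Resultant F = γ·h_c·A = 12.3606 × 8.075 × 6.355 = 634.304 kN.
I_c = b·h³/12 = 4.1 × 1.55³/12 = 1.27232 m⁴.
Centre of pressure: y_p = y_c + I_c/(y_c·A) = 8.075 + 1.27232/(8.075 × 6.355) = 8.075 + 0.0247935 = 8.09979 m along the plane.
The resultant acts 0.775 + 0.0247935 = 0.799794 m (along the plate) below the hinge at the top edge, so the moment about the hinge is M = F × 0.799794 = 634.304 × 0.799794 = 507.313 kN·m.
A normal force at the bottom, 1.55 m from the hinge, must supply this moment: P = 507.313/1.55 = 327.299 kN.

P ≈ 327 kN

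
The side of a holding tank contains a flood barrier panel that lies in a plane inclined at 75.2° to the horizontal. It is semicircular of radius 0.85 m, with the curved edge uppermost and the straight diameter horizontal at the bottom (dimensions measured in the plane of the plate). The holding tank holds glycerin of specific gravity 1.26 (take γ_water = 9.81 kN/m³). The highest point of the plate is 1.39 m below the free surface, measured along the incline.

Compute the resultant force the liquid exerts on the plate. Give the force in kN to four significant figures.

F ≈ 25.49 kN

γ = 1.26 × 9.81 = 12.3606 kN/m³.
Let θ = 75.2° be the plate's angle to the horizontal; measure y along the incline from where the plane meets the free surface. Vertical depth h = y·sinθ with sinθ = 0.966823.
The centroid lies 4r/(3π) = 0.360751 m above the diameter, so r − 4r/(3π) = 0.85 − 0.360751 = 0.489249 m below the topmost point, so y_c = 1.39 + 0.489249 = 1.87925 m and h_c = 1.87925 × 0.966823 = 1.8169 m.
A = πr²/2 = π × 0.85²/2 = 1.1349 m².
Resultant F = γ·h_c·A = 12.3606 × 1.8169 × 1.1349 = 25.4876 kN.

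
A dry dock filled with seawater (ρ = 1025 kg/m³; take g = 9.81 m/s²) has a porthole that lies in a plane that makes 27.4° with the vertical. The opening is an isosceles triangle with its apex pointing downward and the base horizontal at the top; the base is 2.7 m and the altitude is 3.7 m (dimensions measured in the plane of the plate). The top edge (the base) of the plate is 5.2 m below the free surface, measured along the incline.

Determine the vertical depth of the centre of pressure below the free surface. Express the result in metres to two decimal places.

γ = ρg = 1025 × 9.81 / 1000 = 10.05525 kN/m³.
The plate makes 27.4° with the vertical, i.e. θ = 90° − 27.4° = 62.6° to the horizontal. Measuring y along the incline from the free-surface line, vertical depth h = y·sinθ with sinθ = 0.887815.
With the apex down, the centroid sits h/3 = 3.7/3 = 1.23333 m below the base (the top edge), so y_c = 5.2 + 1.23333 = 6.43333 m and h_c = 6.43333 × 0.887815 = 5.71161 m.
A = ½ × 2.7 × 3.7 = 4.995 m².
Resultant F = γ·h_c·A = 10.05525 × 5.71161 × 4.995 = 286.871 kN.
I_c = b·h³/36 = 2.7 × 3.7³/36 = 3.79898 m⁴.
Centre of pressure: y_p = y_c + I_c/(y_c·A) = 6.43333 + 3.79898/(6.43333 × 4.995) = 6.43333 + 0.118221 = 6.55155 m along the plane.
Vertically, h_p = y_p·sinθ = 6.55155 × 0.887815 = 5.81656 m.

h_p = 5.82 m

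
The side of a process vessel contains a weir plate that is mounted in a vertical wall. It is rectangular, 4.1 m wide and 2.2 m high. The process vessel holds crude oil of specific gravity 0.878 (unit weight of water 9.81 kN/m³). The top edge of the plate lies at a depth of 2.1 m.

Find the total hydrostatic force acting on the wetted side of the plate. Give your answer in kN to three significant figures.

γ = 0.878 × 9.81 = 8.61318 kN/m³.
The centroid lies 2.2/2 = 1.1 m below the top edge, so the centroid depth is h_c = 2.1 + 1.1 = 3.2 m.
A = 4.1 × 2.2 = 9.02 m².
Resultant F = γ·h_c·A = 8.61318 × 3.2 × 9.02 = 248.611 kN.

F ≈ 249 kN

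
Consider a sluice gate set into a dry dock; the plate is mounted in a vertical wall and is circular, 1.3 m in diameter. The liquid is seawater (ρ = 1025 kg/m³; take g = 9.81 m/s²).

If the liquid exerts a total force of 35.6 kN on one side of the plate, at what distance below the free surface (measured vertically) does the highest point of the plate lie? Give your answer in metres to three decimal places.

γ = ρg = 1025 × 9.81 / 1000 = 10.05525 kN/m³.
A = π(0.65)² = 1.32732 m².
From F = γ·h_c·A, the centroid depth is h_c = 35.6/(10.05525 × 1.32732) = 2.66736 m.
The centroid is at the centre, 0.65 m below the top of the plate, so the highest point sits at h_top = 2.66736 − 0.65 = 2.01736 m below the surface.

d_top ≈ 2.017 m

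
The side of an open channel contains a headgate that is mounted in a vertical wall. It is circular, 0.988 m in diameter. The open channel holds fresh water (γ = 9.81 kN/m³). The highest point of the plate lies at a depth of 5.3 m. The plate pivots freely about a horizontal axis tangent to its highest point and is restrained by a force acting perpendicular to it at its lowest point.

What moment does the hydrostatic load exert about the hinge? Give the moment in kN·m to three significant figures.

M ≈ 22.0 kN·m

γ = 9.81 kN/m³.
The centroid is at the centre, 0.494 m below the top of the plate, so the centroid depth is h_c = 5.3 + 0.494 = 5.794 m.
A = π(0.494)² = 0.766662 m².
Resultant F = γ·h_c·A = 9.81 × 5.794 × 0.766662 = 43.5764 kN.
I_c = πr⁴/4 = π × 0.494⁴/4 = 0.0467733 m⁴.
Centre of pressure: y_p = y_c + I_c/(y_c·A) = 5.794 + 0.0467733/(5.794 × 0.766662) = 5.794 + 0.0105297 = 5.80453 m along the plane.
The resultant acts 0.494 + 0.0105297 = 0.50453 m (along the plate) below the hinge at the top edge, so the moment about the hinge is M = F × 0.50453 = 43.5764 × 0.50453 = 21.9856 kN·m.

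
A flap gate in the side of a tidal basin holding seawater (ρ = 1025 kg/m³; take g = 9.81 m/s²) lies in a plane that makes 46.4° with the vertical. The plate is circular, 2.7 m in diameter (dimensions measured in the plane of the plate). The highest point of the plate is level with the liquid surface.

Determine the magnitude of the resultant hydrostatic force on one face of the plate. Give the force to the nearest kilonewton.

F ≈ 54 kN

γ = ρg = 1025 × 9.81 / 1000 = 10.05525 kN/m³.
The plate makes 46.4° with the vertical, i.e. θ = 90° − 46.4° = 43.6° to the horizontal. Measuring y along the incline from the free-surface line, vertical depth h = y·sinθ with sinθ = 0.689620.
The centroid is at the centre, 1.35 m below the top of the plate, so y_c = 1.35 m and h_c = 1.35 × 0.689620 = 0.930987 m.
A = π(1.35)² = 5.72555 m².
Resultant F = γ·h_c·A = 10.05525 × 0.930987 × 5.72555 = 53.5986 kN.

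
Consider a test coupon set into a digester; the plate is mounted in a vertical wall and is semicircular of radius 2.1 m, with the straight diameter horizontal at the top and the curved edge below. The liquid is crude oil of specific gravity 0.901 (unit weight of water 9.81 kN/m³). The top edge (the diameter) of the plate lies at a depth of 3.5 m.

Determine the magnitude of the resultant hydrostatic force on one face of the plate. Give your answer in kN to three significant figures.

γ = 0.901 × 9.81 = 8.83881 kN/m³.
The centroid of a semicircle lies 4r/(3π) = 0.891268 m from the diameter, here below the top edge, so the centroid depth is h_c = 3.5 + 0.891268 = 4.39127 m.
A = πr²/2 = π × 2.1²/2 = 6.92721 m².
Resultant F = γ·h_c·A = 8.83881 × 4.39127 × 6.92721 = 268.87 kN.

F ≈ 269 kN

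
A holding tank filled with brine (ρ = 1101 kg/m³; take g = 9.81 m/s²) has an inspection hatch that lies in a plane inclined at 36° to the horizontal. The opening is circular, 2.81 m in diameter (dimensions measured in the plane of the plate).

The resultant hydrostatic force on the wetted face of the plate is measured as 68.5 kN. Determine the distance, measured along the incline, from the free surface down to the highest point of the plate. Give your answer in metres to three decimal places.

y_top ≈ 0.335 m

γ = ρg = 1101 × 9.81 / 1000 = 10.80081 kN/m³.
A = π(1.405)² = 6.20158 m².
From F = γ·h_c·A, the centroid depth is h_c = 68.5/(10.80081 × 6.20158) = 1.02266 m.
Let θ = 36° be the plate's angle to the horizontal; measure y along the incline from where the plane meets the free surface. Vertical depth h = y·sinθ with sinθ = 0.587785.
Along the incline, y_c = h_c/sinθ = 1.02266/0.587785 = 1.73985 m.
The centroid is at the centre, 1.405 m below the top of the plate, so the highest point sits at y_top = 1.73985 − 1.405 = 0.33485 m along the incline.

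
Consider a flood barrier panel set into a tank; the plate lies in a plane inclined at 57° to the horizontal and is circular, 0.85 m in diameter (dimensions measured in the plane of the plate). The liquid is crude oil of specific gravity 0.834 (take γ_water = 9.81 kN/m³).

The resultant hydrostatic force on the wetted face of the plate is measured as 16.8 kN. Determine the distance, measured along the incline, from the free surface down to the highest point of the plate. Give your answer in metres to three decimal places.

γ = 0.834 × 9.81 = 8.18154 kN/m³.
A = π(0.425)² = 0.56745 m².
From F = γ·h_c·A, the centroid depth is h_c = 16.8/(8.18154 × 0.56745) = 3.61865 m.
Let θ = 57° be the plate's angle to the horizontal; measure y along the incline from where the plane meets the free surface. Vertical depth h = y·sinθ with sinθ = 0.838671.
Along the incline, y_c = h_c/sinθ = 3.61865/0.838671 = 4.31474 m.
The centroid is at the centre, 0.425 m below the top of the plate, so the highest point sits at y_top = 4.31474 − 0.425 = 3.88974 m along the incline.

y_top ≈ 3.890 m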